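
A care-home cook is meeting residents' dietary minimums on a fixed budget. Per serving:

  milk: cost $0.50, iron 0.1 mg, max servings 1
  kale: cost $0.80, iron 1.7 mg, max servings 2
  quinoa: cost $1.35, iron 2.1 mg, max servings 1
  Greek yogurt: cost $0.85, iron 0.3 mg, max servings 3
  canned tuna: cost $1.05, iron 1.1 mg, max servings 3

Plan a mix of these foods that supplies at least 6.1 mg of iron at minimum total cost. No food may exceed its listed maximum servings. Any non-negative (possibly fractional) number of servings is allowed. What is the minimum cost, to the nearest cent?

$3.52

Cost per mg of iron: kale $0.4706, quinoa $0.6429, canned tuna $0.9545, Greek yogurt $2.8333, milk $5.0000.
Take 2 servings of kale: +3.4 mg iron for $1.60 (total $1.60, still need 2.7 mg).
Take 1 serving of quinoa: +2.1 mg iron for $1.35 (total $2.95, still need 0.6 mg).
Take 0.5455 servings of canned tuna: +0.6 mg iron for $0.57 (total $3.52, still need 0.0 mg).
Filling from the cheapest source first is optimal under one linear minimum: $3.52.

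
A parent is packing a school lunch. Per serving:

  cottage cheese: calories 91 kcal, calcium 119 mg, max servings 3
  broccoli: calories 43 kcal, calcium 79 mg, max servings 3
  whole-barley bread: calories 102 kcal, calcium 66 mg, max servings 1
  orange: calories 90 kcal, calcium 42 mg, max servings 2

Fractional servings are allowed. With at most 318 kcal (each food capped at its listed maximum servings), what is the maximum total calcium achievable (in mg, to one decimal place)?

484.2 mg

Calcium per kcal: broccoli 1.837, cottage cheese 1.308, whole-barley bread 0.6471, orange 0.4667.
Take 3 servings of broccoli: uses 129 kcal, +237.0 mg calcium (running total 237.0 mg).
Take 2.077 servings of cottage cheese: uses 189 kcal, +247.2 mg calcium (running total 484.2 mg).
Greedy by best ratio exhausts the calories allowance optimally: 484.2 mg.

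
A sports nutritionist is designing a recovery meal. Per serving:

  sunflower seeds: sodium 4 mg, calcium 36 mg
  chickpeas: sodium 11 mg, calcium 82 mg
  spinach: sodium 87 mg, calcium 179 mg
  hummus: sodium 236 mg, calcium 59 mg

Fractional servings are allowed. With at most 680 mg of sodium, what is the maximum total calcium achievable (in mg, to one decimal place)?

6120.0 mg

Calcium per mg sodium: sunflower seeds 9, chickpeas 7.455, spinach 2.057, hummus 0.25.
With no serving limits, spend the whole sodium allowance on sunflower seeds: 680 mg / 4 mg × 36 mg = 6120.0 mg.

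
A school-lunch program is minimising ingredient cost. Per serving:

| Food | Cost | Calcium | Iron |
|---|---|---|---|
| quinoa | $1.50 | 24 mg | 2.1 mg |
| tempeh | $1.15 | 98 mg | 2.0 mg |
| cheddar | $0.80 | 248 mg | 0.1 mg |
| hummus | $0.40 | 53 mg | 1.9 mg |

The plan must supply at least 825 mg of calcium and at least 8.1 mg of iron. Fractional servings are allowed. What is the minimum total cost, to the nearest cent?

Two binding constraints pin down two serving amounts, so the optimal mix uses at most two foods. The candidates are each food alone (scaled to the tighter of calcium/iron) and each pair with both constraints tight.
quinoa only: max(825/24, 8.1/2.1) = 34.38 servings → $51.56.
tempeh only: max(825/98, 8.1/2.0) = 8.418 servings → $9.68.
cheddar only: max(825/248, 8.1/0.1) = 81 servings → $64.80.
hummus only: max(825/53, 8.1/1.9) = 15.57 servings → $6.23.
quinoa + tempeh: the both-tight solution has a negative serving — not a feasible corner.
quinoa + cheddar with both tight: 3.716 servings and 2.967 servings → $7.95.
quinoa + hummus with both targets exact would need a negative amount; discard.
tempeh + cheddar with both tight: 3.962 servings and 1.761 servings → $5.97.
tempeh + hummus: intersection lies outside the first quadrant.
cheddar + hummus with both tight: 2.443 servings and 4.135 servings → $3.61.
The minimum over all feasible corners is $3.61.

$3.61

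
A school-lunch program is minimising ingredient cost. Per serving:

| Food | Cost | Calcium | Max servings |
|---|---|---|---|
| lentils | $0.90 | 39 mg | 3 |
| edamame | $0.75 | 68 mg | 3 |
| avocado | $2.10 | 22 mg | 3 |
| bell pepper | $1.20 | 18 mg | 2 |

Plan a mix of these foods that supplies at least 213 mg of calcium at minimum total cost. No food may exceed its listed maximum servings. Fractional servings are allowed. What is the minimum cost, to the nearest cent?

Cost per mg of calcium: edamame $0.0110, lentils $0.0231, bell pepper $0.0667, avocado $0.0955.
Take 3 servings of edamame: +204.0 mg calcium for $2.25 (total $2.25, still need 9.0 mg).
Take 0.2308 servings of lentils: +9.0 mg calcium for $0.21 (total $2.46, still need 0.0 mg).
Greedy by cheapest-per-mg is optimal for a single linear constraint, so the minimum cost is $2.46.

$2.46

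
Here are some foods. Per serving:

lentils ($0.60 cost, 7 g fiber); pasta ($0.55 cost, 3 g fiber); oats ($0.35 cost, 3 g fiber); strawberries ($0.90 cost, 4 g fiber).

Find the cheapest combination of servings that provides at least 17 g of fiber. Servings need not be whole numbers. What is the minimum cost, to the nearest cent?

Cost per g of fiber: lentils $0.0857, oats $0.1167, pasta $0.1833, strawberries $0.2250.
With no serving limits, use only lentils: 17 g / 7 g = 2.429 servings × $0.60 = $1.46.

$1.46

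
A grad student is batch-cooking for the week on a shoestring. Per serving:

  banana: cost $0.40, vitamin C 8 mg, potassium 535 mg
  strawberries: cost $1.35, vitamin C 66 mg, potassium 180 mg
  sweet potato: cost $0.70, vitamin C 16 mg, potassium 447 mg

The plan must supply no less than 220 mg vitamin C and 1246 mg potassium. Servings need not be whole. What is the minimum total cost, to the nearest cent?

Compare the cost at each extreme point of the feasible region.
banana only: max(220/8, 1246/535) = 27.5 servings → $11.00.
strawberries only: max(220/66, 1246/180) = 6.922 servings → $9.35.
sweet potato only: max(220/16, 1246/447) = 13.75 servings → $9.62.
banana + strawberries with both tight: 1.259 servings and 3.181 servings → $4.80.
banana + sweet potato: the both-tight solution has a negative serving — not a feasible corner.
strawberries + sweet potato with both tight: 2.945 servings and 1.602 servings → $5.10.
So the least-cost plan costs $4.80.

$4.80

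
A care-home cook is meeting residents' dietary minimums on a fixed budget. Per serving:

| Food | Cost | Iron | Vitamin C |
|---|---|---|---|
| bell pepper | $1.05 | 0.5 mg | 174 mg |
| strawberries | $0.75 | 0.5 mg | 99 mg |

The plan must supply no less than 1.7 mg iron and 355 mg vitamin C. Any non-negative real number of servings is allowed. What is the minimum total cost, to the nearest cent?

$2.62

With two linear requirements the optimum uses one or two foods; enumerate the corners.
bell pepper only: max(1.7/0.5, 355/174) = 3.4 servings → $3.57.
strawberries only: max(1.7/0.5, 355/99) = 3.586 servings → $2.69.
bell pepper + strawberries with both tight: 0.2453 servings and 3.155 servings → $2.62.
Cheapest feasible corner: $2.62.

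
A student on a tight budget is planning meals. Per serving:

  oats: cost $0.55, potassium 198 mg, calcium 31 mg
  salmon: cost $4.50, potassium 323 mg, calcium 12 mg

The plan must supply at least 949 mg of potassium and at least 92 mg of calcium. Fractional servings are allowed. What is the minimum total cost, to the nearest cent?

$2.64

Compare the cost at each extreme point of the feasible region.
oats only: max(949/198, 92/31) = 4.793 servings → $2.64.
salmon only: max(949/323, 92/12) = 7.667 servings → $34.50.
oats + salmon with both tight: 2.4 servings and 1.467 servings → $7.92.
The minimum over all feasible corners is $2.64.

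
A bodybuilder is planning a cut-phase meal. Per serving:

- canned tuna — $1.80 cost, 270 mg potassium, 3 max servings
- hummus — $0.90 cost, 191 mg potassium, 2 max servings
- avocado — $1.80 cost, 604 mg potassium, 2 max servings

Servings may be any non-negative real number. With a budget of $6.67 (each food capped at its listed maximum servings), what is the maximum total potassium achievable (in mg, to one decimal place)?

1780.5 mg

Potassium per dollar: avocado 335.6, hummus 212.2, canned tuna 150.
Take 2 servings of avocado: spends $3.60, +1208.0 mg potassium (running total 1208.0 mg).
Take 2 servings of hummus: spends $1.80, +382.0 mg potassium (running total 1590.0 mg).
Take 0.7056 servings of canned tuna: spends $1.27, +190.5 mg potassium (running total 1780.5 mg).
Filling greedily by potassium-per-dollar is optimal for one linear limit, giving 1780.5 mg.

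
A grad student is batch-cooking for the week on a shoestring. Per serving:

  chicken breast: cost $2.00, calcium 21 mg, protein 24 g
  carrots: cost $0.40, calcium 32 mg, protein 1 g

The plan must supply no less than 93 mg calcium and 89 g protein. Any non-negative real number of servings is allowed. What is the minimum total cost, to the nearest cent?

$7.57

A basic optimal solution has at most two foods positive. Try each food alone and each pair with both targets met exactly.
chicken breast only: max(93/21, 89/24) = 4.429 servings → $8.86.
carrots only: max(93/32, 89/1) = 89 servings → $35.60.
chicken breast + carrots with both tight: 3.688 servings and 0.4859 servings → $7.57.
So the least-cost plan costs $7.57.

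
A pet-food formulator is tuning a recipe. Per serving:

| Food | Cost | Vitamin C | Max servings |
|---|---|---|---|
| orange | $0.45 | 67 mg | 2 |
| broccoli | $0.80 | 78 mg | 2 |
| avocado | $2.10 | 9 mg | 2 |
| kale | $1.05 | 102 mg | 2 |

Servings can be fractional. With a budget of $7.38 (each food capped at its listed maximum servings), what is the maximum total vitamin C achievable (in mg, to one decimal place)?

Vitamin C per dollar: orange 148.9, broccoli 97.5, kale 97.14, avocado 4.286.
Take 2 servings of orange: spends $0.90, +134.0 mg vitamin C (running total 134.0 mg).
Take 2 servings of broccoli: spends $1.60, +156.0 mg vitamin C (running total 290.0 mg).
Take 2 servings of kale: spends $2.10, +204.0 mg vitamin C (running total 494.0 mg).
Take 1.324 servings of avocado: spends $2.78, +11.9 mg vitamin C (running total 505.9 mg).
Greedy by best ratio exhausts the cost allowance optimally: 505.9 mg.

505.9 mg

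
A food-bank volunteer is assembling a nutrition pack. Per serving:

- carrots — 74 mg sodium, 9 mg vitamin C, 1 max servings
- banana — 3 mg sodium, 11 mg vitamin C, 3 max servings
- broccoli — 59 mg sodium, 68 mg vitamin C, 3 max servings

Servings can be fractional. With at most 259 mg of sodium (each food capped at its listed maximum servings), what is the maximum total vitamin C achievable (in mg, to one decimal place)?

Vitamin C per mg sodium: banana 3.667, broccoli 1.153, carrots 0.1216.
Take 3 servings of banana: uses 9 mg sodium, +33.0 mg vitamin C (running total 33.0 mg).
Take 3 servings of broccoli: uses 177 mg sodium, +204.0 mg vitamin C (running total 237.0 mg).
Take 0.9865 servings of carrots: uses 73 mg sodium, +8.9 mg vitamin C (running total 245.9 mg).
Greedy by best ratio exhausts the sodium allowance optimally: 245.9 mg.

245.9 mg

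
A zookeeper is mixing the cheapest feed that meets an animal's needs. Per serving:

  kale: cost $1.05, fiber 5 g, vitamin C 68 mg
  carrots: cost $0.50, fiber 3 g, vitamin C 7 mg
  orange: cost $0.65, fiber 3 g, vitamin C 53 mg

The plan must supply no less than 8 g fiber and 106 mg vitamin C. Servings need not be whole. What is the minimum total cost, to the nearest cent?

Check every corner: each single food scaled to meet both minima, and each pair solved so both constraints bind.
kale only: max(8/5, 106/68) = 1.6 servings → $1.68.
carrots only: max(8/3, 106/7) = 15.14 servings → $7.57.
orange only: max(8/3, 106/53) = 2.667 servings → $1.73.
kale + carrots with both tight: 1.55 servings and 0.08284 servings → $1.67.
kale + orange: intersection lies outside the first quadrant.
carrots + orange with both tight: 0.7681 servings and 1.899 servings → $1.62.
Cheapest feasible corner: $1.62.

$1.62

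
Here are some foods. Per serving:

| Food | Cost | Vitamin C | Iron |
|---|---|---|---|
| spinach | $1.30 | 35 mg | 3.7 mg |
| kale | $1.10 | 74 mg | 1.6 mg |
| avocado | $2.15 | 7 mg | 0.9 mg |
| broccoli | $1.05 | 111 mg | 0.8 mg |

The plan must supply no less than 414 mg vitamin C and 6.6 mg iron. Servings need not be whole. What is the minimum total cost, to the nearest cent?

spinach only: max(414/35, 6.6/3.7) = 11.83 servings → $15.38.
kale only: max(414/74, 6.6/1.6) = 5.595 servings → $6.15.
avocado only: max(414/7, 6.6/0.9) = 59.14 servings → $127.16.
broccoli only: max(414/111, 6.6/0.8) = 8.25 servings → $8.66.
spinach + kale with both targets exact would need a negative amount; discard.
spinach + avocado: intersection lies outside the first quadrant.
spinach + broccoli with both tight: 1.049 servings and 3.399 servings → $4.93.
kale + avocado with both targets exact would need a negative amount; discard.
kale + broccoli with both tight: 3.39 servings and 1.47 servings → $5.27.
avocado + broccoli with both tight: 4.257 servings and 3.461 servings → $12.79.
The minimum over all feasible corners is $4.93.

$4.93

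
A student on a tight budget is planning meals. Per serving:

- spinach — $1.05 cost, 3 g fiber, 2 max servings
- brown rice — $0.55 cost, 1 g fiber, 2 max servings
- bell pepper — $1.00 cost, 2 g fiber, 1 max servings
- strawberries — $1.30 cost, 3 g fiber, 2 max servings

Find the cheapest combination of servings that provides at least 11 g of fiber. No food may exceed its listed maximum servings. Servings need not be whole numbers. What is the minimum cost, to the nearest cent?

Cost per g of fiber: spinach $0.3500, strawberries $0.4333, bell pepper $0.5000, brown rice $0.5500.
Take 2 servings of spinach: +6.0 g fiber for $2.10 (total $2.10, still need 5.0 g).
Take 1.667 servings of strawberries: +5.0 g fiber for $2.17 (total $4.27, still need 0.0 g).
Filling from the cheapest source first is optimal under one linear minimum: $4.27.

$4.27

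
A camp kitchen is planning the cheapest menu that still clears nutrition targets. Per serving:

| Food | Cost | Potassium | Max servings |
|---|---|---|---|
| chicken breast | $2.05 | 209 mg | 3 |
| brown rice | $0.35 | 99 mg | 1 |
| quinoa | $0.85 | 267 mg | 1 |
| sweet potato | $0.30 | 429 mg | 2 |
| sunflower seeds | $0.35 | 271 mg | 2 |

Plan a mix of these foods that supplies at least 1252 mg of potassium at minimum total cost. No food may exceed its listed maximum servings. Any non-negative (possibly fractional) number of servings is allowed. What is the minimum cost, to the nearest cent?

Cost per mg of potassium: sweet potato $0.0007, sunflower seeds $0.0013, quinoa $0.0032, brown rice $0.0035, chicken breast $0.0098.
Take 2 servings of sweet potato: +858.0 mg potassium for $0.60 (total $0.60, still need 394.0 mg).
Take 1.454 servings of sunflower seeds: +394.0 mg potassium for $0.51 (total $1.11, still need 0.0 mg).
Filling from the cheapest source first is optimal under one linear minimum: $1.11.

$1.11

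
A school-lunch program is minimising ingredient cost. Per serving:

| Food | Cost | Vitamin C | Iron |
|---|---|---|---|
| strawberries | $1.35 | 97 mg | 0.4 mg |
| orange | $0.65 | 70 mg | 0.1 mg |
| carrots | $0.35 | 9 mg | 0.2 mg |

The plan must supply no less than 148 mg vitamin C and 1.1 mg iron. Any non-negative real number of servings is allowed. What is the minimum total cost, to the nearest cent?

$2.64

strawberries only: max(148/97, 1.1/0.4) = 2.75 servings → $3.71.
orange only: max(148/70, 1.1/0.1) = 11 servings → $7.15.
carrots only: max(148/9, 1.1/0.2) = 16.44 servings → $5.76.
strawberries + orange with both targets exact would need a negative amount; discard.
strawberries + carrots with both tight: 1.247 servings and 3.006 servings → $2.74.
orange + carrots with both tight: 1.504 servings and 4.748 servings → $2.64.
The minimum over all feasible corners is $2.64.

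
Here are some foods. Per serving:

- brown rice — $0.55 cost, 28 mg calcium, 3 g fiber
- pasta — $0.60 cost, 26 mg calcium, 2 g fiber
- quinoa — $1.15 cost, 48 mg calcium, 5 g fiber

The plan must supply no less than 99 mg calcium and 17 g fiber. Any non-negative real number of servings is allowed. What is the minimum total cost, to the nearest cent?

$3.12

This is a tiny linear program; its minimum lies at a vertex of the feasible set. List the vertices and price them.
brown rice only: max(99/28, 17/3) = 5.667 servings → $3.12.
pasta only: max(99/26, 17/2) = 8.5 servings → $5.10.
quinoa only: max(99/48, 17/5) = 3.4 servings → $3.91.
brown rice + pasta: intersection lies outside the first quadrant.
brown rice + quinoa: the both-tight solution has a negative serving — not a feasible corner.
pasta + quinoa: intersection lies outside the first quadrant.
Cheapest feasible corner: $3.12.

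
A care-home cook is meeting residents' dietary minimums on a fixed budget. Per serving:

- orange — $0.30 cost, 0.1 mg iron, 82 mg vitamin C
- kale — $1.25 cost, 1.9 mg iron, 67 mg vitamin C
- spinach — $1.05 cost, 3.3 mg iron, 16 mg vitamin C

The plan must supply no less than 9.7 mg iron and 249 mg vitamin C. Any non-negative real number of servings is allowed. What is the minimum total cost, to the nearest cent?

Two binding constraints pin down two serving amounts, so the optimal mix uses at most two foods. The candidates are each food alone (scaled to the tighter of iron/vitamin C) and each pair with both constraints tight.
orange only: max(9.7/0.1, 249/82) = 97 servings → $29.10.
kale only: max(9.7/1.9, 249/67) = 5.105 servings → $6.38.
spinach only: max(9.7/3.3, 249/16) = 15.56 servings → $16.34.
orange + kale with both targets exact would need a negative amount; discard.
orange + spinach with both tight: 2.478 servings and 2.864 servings → $3.75.
kale + spinach with both tight: 3.495 servings and 0.9271 servings → $5.34.
The minimum over all feasible corners is $3.75.

$3.75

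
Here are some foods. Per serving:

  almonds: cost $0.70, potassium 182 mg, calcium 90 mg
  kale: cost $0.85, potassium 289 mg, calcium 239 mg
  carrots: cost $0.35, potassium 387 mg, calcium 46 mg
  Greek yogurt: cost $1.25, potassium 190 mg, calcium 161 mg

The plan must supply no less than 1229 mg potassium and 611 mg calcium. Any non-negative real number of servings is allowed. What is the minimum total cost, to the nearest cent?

$2.45

Minimising a linear cost over {potassium ≥ 1229, calcium ≥ 611, servings ≥ 0} — the optimum is at a vertex, using one or two foods.
almonds only: max(1229/182, 611/90) = 6.789 servings → $4.75.
kale only: max(1229/289, 611/239) = 4.253 servings → $3.61.
carrots only: max(1229/387, 611/46) = 13.28 servings → $4.65.
Greek yogurt only: max(1229/190, 611/161) = 6.468 servings → $8.09.
almonds + kale with both tight: 6.699 servings and 0.03385 servings → $4.72.
almonds + carrots: the both-tight solution has a negative serving — not a feasible corner.
almonds + Greek yogurt with both tight: 6.702 servings and 0.04852 servings → $4.75.
kale + carrots with both tight: 2.272 servings and 1.479 servings → $2.45.
kale + Greek yogurt: intersection lies outside the first quadrant.
carrots + Greek yogurt with both tight: 1.527 servings and 3.359 servings → $4.73.
Cheapest feasible corner: $2.45.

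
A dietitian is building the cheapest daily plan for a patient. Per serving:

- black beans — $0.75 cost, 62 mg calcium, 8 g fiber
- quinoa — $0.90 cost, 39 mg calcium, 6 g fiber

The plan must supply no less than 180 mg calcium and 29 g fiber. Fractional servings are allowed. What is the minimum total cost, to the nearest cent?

black beans only: max(180/62, 29/8) = 3.625 servings → $2.72.
quinoa only: max(180/39, 29/6) = 4.833 servings → $4.35.
black beans + quinoa with both targets exact would need a negative amount; discard.
The minimum over all feasible corners is $2.72.

$2.72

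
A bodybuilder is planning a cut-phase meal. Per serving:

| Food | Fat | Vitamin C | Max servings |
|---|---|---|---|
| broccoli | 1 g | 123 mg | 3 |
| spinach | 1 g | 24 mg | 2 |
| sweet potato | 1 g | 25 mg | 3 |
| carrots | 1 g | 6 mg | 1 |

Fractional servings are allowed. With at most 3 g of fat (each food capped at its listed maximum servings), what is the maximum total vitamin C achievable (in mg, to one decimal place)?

Vitamin C per g fat: broccoli 123, sweet potato 25, spinach 24, carrots 6.
Take 3 servings of broccoli: uses 3 g fat, +369.0 mg vitamin C (running total 369.0 mg).
Greedy by best ratio exhausts the fat allowance optimally: 369.0 mg.

369.0 mg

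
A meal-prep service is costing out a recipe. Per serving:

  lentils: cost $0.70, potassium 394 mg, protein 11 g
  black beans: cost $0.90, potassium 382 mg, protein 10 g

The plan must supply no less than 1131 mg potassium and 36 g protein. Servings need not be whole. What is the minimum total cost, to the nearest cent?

Minimising a linear cost over {potassium ≥ 1131, protein ≥ 36, servings ≥ 0} — the optimum is at a vertex, using one or two foods.
lentils only: max(1131/394, 36/11) = 3.273 servings → $2.29.
black beans only: max(1131/382, 36/10) = 3.6 servings → $3.24.
lentils + black beans: the both-tight solution has a negative serving — not a feasible corner.
Cheapest feasible corner: $2.29.

$2.29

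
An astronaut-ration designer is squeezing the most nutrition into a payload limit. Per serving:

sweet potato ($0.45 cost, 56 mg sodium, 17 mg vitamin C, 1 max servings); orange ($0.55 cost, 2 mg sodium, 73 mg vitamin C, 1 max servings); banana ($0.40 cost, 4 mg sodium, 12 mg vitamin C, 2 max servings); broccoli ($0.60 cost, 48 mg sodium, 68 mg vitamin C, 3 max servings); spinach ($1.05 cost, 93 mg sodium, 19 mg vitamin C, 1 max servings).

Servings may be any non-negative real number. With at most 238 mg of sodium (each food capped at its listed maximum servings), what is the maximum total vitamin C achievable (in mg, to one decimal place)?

323.7 mg

Vitamin C per mg sodium: orange 36.5, banana 3, broccoli 1.417, sweet potato 0.3036, spinach 0.2043.
Take 1 serving of orange: uses 2 mg sodium, +73.0 mg vitamin C (running total 73.0 mg).
Take 2 servings of banana: uses 8 mg sodium, +24.0 mg vitamin C (running total 97.0 mg).
Take 3 servings of broccoli: uses 144 mg sodium, +204.0 mg vitamin C (running total 301.0 mg).
Take 1 serving of sweet potato: uses 56 mg sodium, +17.0 mg vitamin C (running total 318.0 mg).
Take 0.3011 servings of spinach: uses 28 mg sodium, +5.7 mg vitamin C (running total 323.7 mg).
Filling greedily by vitamin C-per-mg sodium is optimal for one linear limit, giving 323.7 mg.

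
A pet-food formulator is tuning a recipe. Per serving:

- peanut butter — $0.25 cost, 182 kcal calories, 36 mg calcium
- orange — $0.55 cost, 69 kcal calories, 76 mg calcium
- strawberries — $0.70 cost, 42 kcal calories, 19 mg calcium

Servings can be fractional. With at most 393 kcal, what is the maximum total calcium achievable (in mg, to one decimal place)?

Calcium per kcal: orange 1.101, strawberries 0.4524, peanut butter 0.1978.
With no serving limits, spend the whole calories allowance on orange: 393 kcal / 69 kcal × 76 mg = 432.9 mg.

432.9 mg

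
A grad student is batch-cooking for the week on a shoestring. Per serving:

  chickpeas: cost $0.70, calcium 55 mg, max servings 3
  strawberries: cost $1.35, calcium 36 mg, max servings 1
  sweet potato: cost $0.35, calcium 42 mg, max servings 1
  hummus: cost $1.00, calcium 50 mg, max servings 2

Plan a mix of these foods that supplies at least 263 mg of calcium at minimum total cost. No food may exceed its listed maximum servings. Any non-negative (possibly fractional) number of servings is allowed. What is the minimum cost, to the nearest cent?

Cost per mg of calcium: sweet potato $0.0083, chickpeas $0.0127, hummus $0.0200, strawberries $0.0375.
Take 1 serving of sweet potato: +42.0 mg calcium for $0.35 (total $0.35, still need 221.0 mg).
Take 3 servings of chickpeas: +165.0 mg calcium for $2.10 (total $2.45, still need 56.0 mg).
Take 1.12 servings of hummus: +56.0 mg calcium for $1.12 (total $3.57, still need 0.0 mg).
Filling from the cheapest source first is optimal under one linear minimum: $3.57.

$3.57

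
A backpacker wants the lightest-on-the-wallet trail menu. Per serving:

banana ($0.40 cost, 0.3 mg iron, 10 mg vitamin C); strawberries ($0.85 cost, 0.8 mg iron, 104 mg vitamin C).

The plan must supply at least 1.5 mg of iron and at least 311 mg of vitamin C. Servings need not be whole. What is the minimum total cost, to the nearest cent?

$2.54

banana only: max(1.5/0.3, 311/10) = 31.1 servings → $12.44.
strawberries only: max(1.5/0.8, 311/104) = 2.99 servings → $2.54.
banana + strawberries: the both-tight solution has a negative serving — not a feasible corner.
So the least-cost plan costs $2.54.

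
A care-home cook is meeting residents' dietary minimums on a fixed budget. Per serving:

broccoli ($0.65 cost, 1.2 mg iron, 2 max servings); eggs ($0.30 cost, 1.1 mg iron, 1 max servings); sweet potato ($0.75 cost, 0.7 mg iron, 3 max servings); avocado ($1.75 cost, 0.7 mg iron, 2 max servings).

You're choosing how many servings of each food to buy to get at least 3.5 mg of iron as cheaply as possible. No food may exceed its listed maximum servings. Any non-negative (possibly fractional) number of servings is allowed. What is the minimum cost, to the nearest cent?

$1.60

Cost per mg of iron: eggs $0.2727, broccoli $0.5417, sweet potato $1.0714, avocado $2.5000.
Take 1 serving of eggs: +1.1 mg iron for $0.30 (total $0.30, still need 2.4 mg).
Take 2 servings of broccoli: +2.4 mg iron for $1.30 (total $1.60, still need 0.0 mg).
Filling from the cheapest source first is optimal under one linear minimum: $1.60.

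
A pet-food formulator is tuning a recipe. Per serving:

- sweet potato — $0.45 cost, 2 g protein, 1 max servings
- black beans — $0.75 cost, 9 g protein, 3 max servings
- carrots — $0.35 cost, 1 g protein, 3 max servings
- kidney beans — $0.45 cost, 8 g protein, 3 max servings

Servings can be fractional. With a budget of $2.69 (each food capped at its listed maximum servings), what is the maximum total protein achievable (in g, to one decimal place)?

40.1 g

Protein per dollar: kidney beans 17.78, black beans 12, sweet potato 4.444, carrots 2.857.
Take 3 servings of kidney beans: spends $1.35, +24.0 g protein (running total 24.0 g).
Take 1.787 servings of black beans: spends $1.34, +16.1 g protein (running total 40.1 g).
Greedy by best ratio exhausts the cost allowance optimally: 40.1 g.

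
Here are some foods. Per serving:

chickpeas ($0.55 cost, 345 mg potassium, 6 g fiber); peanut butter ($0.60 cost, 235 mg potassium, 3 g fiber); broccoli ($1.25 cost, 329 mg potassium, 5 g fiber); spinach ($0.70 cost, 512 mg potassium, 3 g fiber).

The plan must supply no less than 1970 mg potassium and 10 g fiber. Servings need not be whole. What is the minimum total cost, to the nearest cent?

$2.69

For a min-cost LP with two ≥-constraints, a basic feasible solution has at most two positive variables.
chickpeas only: max(1970/345, 10/6) = 5.71 servings → $3.14.
peanut butter only: max(1970/235, 10/3) = 8.383 servings → $5.03.
broccoli only: max(1970/329, 10/5) = 5.988 servings → $7.48.
spinach only: max(1970/512, 10/3) = 3.848 servings → $2.69.
chickpeas + peanut butter: the both-tight solution has a negative serving — not a feasible corner.
chickpeas + broccoli: intersection lies outside the first quadrant.
chickpeas + spinach: intersection lies outside the first quadrant.
peanut butter + broccoli: the both-tight solution has a negative serving — not a feasible corner.
peanut butter + spinach: the both-tight solution has a negative serving — not a feasible corner.
broccoli + spinach with both targets exact would need a negative amount; discard.
So the least-cost plan costs $2.69.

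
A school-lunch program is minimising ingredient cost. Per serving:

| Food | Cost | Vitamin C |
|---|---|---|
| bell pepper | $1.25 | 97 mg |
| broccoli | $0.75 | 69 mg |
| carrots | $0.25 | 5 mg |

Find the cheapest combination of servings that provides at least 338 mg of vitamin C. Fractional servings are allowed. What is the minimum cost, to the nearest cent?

Cost per mg of vitamin C: broccoli $0.0109, bell pepper $0.0129, carrots $0.0500.
With no serving limits, use only broccoli: 338 mg / 69 mg = 4.899 servings × $0.75 = $3.67.

$3.67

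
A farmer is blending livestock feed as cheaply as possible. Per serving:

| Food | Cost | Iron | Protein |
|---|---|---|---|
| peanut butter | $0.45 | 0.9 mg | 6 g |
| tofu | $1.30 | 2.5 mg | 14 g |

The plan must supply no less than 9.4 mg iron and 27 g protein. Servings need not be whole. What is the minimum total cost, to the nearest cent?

At the optimum either one food covers both requirements or two foods hit both targets exactly; no other combination can be cheaper.
peanut butter only: max(9.4/0.9, 27/6) = 10.44 servings → $4.70.
tofu only: max(9.4/2.5, 27/14) = 3.76 servings → $4.89.
peanut butter + tofu with both targets exact would need a negative amount; discard.
The minimum over all feasible corners is $4.70.

$4.70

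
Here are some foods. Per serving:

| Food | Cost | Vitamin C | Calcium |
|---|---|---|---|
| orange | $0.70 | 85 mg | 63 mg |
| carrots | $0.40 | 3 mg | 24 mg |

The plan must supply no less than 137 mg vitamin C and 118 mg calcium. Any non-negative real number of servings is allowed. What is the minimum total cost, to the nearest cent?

The cheapest plan sits at a corner of the feasible region — with two constraints it uses at most two foods.
orange only: max(137/85, 118/63) = 1.873 servings → $1.31.
carrots only: max(137/3, 118/24) = 45.67 servings → $18.27.
orange + carrots with both tight: 1.585 servings and 0.7558 servings → $1.41.
The minimum over all feasible corners is $1.31.

$1.31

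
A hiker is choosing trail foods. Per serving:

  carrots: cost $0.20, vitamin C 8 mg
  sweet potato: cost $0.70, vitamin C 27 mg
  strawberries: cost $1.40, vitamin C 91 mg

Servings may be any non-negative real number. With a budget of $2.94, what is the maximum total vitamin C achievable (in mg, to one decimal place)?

Vitamin C per dollar: strawberries 65, carrots 40, sweet potato 38.57.
With no serving limits, spend the whole cost allowance on strawberries: $2.94 / $1.40 × 91 mg = 191.1 mg.

191.1 mg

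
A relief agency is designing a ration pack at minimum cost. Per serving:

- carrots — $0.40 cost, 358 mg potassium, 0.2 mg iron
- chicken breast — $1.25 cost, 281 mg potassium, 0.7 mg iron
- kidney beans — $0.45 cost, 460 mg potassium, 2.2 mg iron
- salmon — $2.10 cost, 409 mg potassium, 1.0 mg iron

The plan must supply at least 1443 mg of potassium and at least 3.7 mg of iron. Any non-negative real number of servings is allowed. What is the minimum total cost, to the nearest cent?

$1.41

An LP optimum is at a vertex; with two nutrient constraints at most two foods are used. Check each candidate.
carrots only: max(1443/358, 3.7/0.2) = 18.5 servings → $7.40.
chicken breast only: max(1443/281, 3.7/0.7) = 5.286 servings → $6.61.
kidney beans only: max(1443/460, 3.7/2.2) = 3.137 servings → $1.41.
salmon only: max(1443/409, 3.7/1.0) = 3.7 servings → $7.77.
carrots + chicken breast: intersection lies outside the first quadrant.
carrots + kidney beans with both tight: 2.117 servings and 1.489 servings → $1.52.
carrots + salmon with both targets exact would need a negative amount; discard.
chicken breast + kidney beans with both tight: 4.972 servings and 0.09993 servings → $6.26.
chicken breast + salmon with both targets exact would need a negative amount; discard.
kidney beans + salmon with both tight: 0.1598 servings and 3.348 servings → $7.10.
So the least-cost plan costs $1.41.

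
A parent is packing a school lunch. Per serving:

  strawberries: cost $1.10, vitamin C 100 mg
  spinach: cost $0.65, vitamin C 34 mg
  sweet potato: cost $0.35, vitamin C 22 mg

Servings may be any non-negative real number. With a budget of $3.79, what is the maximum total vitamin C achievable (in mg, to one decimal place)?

Vitamin C per dollar: strawberries 90.91, sweet potato 62.86, spinach 52.31.
With no serving limits, spend the whole cost allowance on strawberries: $3.79 / $1.10 × 100 mg = 344.5 mg.

344.5 mg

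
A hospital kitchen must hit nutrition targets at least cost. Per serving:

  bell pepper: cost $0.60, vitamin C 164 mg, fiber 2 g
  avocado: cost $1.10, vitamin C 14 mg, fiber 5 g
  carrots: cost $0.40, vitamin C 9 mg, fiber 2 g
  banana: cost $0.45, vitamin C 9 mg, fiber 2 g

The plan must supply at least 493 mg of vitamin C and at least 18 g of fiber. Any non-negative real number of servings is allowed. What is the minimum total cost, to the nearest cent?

Compare the cost at each extreme point of the feasible region.
bell pepper only: max(493/164, 18/2) = 9 servings → $5.40.
avocado only: max(493/14, 18/5) = 35.21 servings → $38.74.
carrots only: max(493/9, 18/2) = 54.78 servings → $21.91.
banana only: max(493/9, 18/2) = 54.78 servings → $24.65.
bell pepper + avocado with both tight: 2.794 servings and 2.482 servings → $4.41.
bell pepper + carrots with both tight: 2.658 servings and 6.342 servings → $4.13.
bell pepper + banana with both tight: 2.658 servings and 6.342 servings → $4.45.
avocado + carrots: intersection lies outside the first quadrant.
avocado + banana with both targets exact would need a negative amount; discard.
carrots + banana (both tight): parallel constraints — no distinct corner.
Cheapest feasible corner: $4.13.

$4.13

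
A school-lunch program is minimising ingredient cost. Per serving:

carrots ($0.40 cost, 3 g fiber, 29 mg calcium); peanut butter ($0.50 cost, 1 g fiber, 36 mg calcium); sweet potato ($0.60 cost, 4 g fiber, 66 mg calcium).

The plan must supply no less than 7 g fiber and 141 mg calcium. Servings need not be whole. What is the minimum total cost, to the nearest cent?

$1.28

An LP optimum is at a vertex; with two nutrient constraints at most two foods are used. Check each candidate.
carrots only: max(7/3, 141/29) = 4.862 servings → $1.94.
peanut butter only: max(7/1, 141/36) = 7 servings → $3.50.
sweet potato only: max(7/4, 141/66) = 2.136 servings → $1.28.
carrots + peanut butter with both tight: 1.405 servings and 2.785 servings → $1.95.
carrots + sweet potato with both targets exact would need a negative amount; discard.
peanut butter + sweet potato with both tight: 1.308 servings and 1.423 servings → $1.51.
Cheapest feasible corner: $1.28.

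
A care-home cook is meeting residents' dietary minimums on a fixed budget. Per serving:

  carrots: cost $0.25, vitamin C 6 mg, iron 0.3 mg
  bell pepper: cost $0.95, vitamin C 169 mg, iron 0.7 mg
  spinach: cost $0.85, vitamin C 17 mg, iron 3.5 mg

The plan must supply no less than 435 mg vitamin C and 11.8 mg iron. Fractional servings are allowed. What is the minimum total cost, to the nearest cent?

$4.64

Compare the cost at each extreme point of the feasible region.
carrots only: max(435/6, 11.8/0.3) = 72.5 servings → $18.12.
bell pepper only: max(435/169, 11.8/0.7) = 16.86 servings → $16.01.
spinach only: max(435/17, 11.8/3.5) = 25.59 servings → $21.75.
carrots + bell pepper with both tight: 36.34 servings and 1.284 servings → $10.30.
carrots + spinach: the both-tight solution has a negative serving — not a feasible corner.
bell pepper + spinach with both tight: 2.281 servings and 2.915 servings → $4.64.
So the least-cost plan costs $4.64.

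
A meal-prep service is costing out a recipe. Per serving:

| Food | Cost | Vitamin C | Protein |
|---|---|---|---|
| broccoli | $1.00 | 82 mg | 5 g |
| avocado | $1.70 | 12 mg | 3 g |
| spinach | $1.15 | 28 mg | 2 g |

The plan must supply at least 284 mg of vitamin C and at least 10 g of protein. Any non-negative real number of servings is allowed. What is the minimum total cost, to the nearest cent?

Compare the cost at each extreme point of the feasible region.
broccoli only: max(284/82, 10/5) = 3.463 servings → $3.46.
avocado only: max(284/12, 10/3) = 23.67 servings → $40.23.
spinach only: max(284/28, 10/2) = 10.14 servings → $11.66.
broccoli + avocado with both targets exact would need a negative amount; discard.
broccoli + spinach with both targets exact would need a negative amount; discard.
avocado + spinach: the both-tight solution has a negative serving — not a feasible corner.
Cheapest feasible corner: $3.46.

$3.46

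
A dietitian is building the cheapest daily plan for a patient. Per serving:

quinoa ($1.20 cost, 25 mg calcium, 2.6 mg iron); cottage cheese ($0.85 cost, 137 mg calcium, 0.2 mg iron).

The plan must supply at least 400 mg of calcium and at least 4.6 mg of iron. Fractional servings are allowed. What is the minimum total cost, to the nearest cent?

$4.12

quinoa only: max(400/25, 4.6/2.6) = 16 servings → $19.20.
cottage cheese only: max(400/137, 4.6/0.2) = 23 servings → $19.55.
quinoa + cottage cheese with both tight: 1.567 servings and 2.634 servings → $4.12.
Cheapest feasible corner: $4.12.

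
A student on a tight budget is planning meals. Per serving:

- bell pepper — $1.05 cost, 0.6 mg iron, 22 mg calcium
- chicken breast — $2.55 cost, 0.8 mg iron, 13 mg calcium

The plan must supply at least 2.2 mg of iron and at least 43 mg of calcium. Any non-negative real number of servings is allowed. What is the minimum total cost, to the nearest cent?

$3.85

For a min-cost LP with two ≥-constraints, a basic feasible solution has at most two positive variables.
bell pepper only: max(2.2/0.6, 43/22) = 3.667 servings → $3.85.
chicken breast only: max(2.2/0.8, 43/13) = 3.308 servings → $8.43.
bell pepper + chicken breast with both tight: 0.5918 servings and 2.306 servings → $6.50.
The minimum over all feasible corners is $3.85.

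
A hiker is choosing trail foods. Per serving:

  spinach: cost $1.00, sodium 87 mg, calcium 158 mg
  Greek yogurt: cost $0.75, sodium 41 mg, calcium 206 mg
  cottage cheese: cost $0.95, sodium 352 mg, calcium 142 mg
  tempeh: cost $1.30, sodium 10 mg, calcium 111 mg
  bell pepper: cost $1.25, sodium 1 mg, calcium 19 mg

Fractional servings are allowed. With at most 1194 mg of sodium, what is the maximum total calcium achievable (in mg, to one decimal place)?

Calcium per mg sodium: bell pepper 19, tempeh 11.1, Greek yogurt 5.024, spinach 1.816, cottage cheese 0.4034.
With no serving limits, spend the whole sodium allowance on bell pepper: 1194 mg / 1 mg × 19 mg = 22686.0 mg.

22686.0 mg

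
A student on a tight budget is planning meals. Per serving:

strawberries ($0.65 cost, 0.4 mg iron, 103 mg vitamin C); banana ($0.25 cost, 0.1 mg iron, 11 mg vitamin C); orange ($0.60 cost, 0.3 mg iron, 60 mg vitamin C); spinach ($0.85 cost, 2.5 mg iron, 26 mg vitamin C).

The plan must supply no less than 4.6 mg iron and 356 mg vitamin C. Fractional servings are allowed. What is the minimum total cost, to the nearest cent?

strawberries only: max(4.6/0.4, 356/103) = 11.5 servings → $7.47.
banana only: max(4.6/0.1, 356/11) = 46 servings → $11.50.
orange only: max(4.6/0.3, 356/60) = 15.33 servings → $9.20.
spinach only: max(4.6/2.5, 356/26) = 13.69 servings → $11.64.
strawberries + banana: intersection lies outside the first quadrant.
strawberries + orange with both targets exact would need a negative amount; discard.
strawberries + spinach with both tight: 3.118 servings and 1.341 servings → $3.17.
banana + orange: the both-tight solution has a negative serving — not a feasible corner.
banana + spinach with both tight: 30.94 servings and 0.6024 servings → $8.25.
orange + spinach with both tight: 5.418 servings and 1.19 servings → $4.26.
Cheapest feasible corner: $3.17.

$3.17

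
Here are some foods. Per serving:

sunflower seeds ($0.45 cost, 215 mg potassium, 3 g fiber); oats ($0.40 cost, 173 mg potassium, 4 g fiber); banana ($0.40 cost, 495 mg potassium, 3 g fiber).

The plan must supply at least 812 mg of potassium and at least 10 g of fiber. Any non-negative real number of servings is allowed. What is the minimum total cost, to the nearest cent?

$1.10

sunflower seeds only: max(812/215, 10/3) = 3.777 servings → $1.70.
oats only: max(812/173, 10/4) = 4.694 servings → $1.88.
banana only: max(812/495, 10/3) = 3.333 servings → $1.33.
sunflower seeds + oats with both targets exact would need a negative amount; discard.
sunflower seeds + banana with both tight: 2.993 servings and 0.3405 servings → $1.48.
oats + banana with both tight: 1.721 servings and 1.039 servings → $1.10.
The minimum over all feasible corners is $1.10.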